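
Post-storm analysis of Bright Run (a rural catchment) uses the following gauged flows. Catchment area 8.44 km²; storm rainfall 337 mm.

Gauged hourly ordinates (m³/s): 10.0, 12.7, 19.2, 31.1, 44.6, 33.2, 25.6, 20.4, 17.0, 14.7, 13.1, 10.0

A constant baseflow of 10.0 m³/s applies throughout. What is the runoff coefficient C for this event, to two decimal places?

ΣQ_DR = 131.6 m³/s; V = ΣQ_DR·Δt = 4.738 × 10^5 m³.
Runoff depth d = V / A = 56.13 mm.
C = d / P = 56.13 / 337 = 0.17.

C ≈ 0.17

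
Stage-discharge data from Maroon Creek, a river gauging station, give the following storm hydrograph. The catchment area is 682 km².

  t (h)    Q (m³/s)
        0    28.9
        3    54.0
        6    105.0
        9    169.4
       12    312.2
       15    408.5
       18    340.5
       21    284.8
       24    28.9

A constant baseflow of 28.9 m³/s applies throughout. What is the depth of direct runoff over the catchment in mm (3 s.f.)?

d ≈ 23.3 mm

Direct runoff: 0.0, 25.1, 76.1, 140.5, 283.3, 379.6, 311.6, 255.9, 0.0 m³/s; ΣQ_DR = 1472 m³/s.
V = ΣQ_DR · Δt = 1472 × 10800 s = 1.590 × 10^7 m³.
Over A = 682 km², depth = V / A = 23.3 mm.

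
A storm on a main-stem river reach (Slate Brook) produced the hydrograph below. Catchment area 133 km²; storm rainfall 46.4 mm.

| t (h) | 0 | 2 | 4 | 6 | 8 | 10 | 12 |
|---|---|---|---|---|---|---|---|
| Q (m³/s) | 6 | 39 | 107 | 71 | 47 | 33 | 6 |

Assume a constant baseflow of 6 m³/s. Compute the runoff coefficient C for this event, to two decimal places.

ΣQ_DR = 267.0 m³/s; V = ΣQ_DR·Δt = 1.922 × 10^6 m³.
Runoff depth d = V / A = 14.45 mm.
C = d / P = 14.45 / 46.4 = 0.31.

C ≈ 0.31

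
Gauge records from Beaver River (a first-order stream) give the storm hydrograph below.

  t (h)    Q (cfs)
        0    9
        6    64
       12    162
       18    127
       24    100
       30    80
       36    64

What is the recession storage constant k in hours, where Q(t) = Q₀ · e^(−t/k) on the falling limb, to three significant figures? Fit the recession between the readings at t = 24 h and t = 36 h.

k ≈ 26.9 h

On the falling limb, Q drops from 100 to 64 cfs between t = 24 h and t = 36 h (Δt = 12 h).
k = −Δt / ln(Q₂/Q₁) = −12 / ln(64/100) = 26.9 h.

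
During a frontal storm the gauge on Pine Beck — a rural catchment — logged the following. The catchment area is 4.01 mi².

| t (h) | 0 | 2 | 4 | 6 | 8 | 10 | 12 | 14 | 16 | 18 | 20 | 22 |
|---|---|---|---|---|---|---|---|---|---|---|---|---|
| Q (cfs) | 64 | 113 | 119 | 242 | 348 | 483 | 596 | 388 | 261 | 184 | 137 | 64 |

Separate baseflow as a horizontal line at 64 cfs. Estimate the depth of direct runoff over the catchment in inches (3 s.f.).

Direct runoff: 0.0, 49.0, 55.0, 178.0, 284.0, 419.0, 532.0, 324.0, 197.0, 120.0, 73.0, 0.0 cfs; ΣQ_DR = 2231 cfs.
V = ΣQ_DR · Δt = 2231 × 7200 s = 1.606 × 10^7 ft³.
Over A = 4.01 mi², depth = V / A = 1.72 in.

d ≈ 1.72 in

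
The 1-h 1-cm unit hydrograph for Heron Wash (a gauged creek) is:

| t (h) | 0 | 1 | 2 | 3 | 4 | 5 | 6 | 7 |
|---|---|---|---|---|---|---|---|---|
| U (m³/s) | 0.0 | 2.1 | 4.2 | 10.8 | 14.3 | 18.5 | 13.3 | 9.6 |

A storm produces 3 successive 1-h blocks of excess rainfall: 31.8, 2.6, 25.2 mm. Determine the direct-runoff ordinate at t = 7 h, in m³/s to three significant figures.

Q ≈ 80.6 m³/s

By discrete convolution, Q_j = Σ (P_i / 10 mm) · U_{j−i}.
At t = 7 h (j=7): Q = (31.8/10)·9.6 + (2.6/10)·13.3 + (25.2/10)·18.5 = 80.6 m³/s.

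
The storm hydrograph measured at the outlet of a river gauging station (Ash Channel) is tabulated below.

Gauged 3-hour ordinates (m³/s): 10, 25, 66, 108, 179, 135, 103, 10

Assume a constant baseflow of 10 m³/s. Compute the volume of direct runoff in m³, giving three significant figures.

Direct-runoff ordinates (Q − Q_b): 0.0, 15.0, 56.0, 98.0, 169.0, 125.0, 93.0, 0.0 m³/s.
ΣQ_DR = 556.0 m³/s.
With Δt = 3 h = 10800 s, V = ΣQ_DR · Δt = 556.0 × 10800 = 6.00 × 10^6 m³.

V ≈ 6.00 × 10^6 m³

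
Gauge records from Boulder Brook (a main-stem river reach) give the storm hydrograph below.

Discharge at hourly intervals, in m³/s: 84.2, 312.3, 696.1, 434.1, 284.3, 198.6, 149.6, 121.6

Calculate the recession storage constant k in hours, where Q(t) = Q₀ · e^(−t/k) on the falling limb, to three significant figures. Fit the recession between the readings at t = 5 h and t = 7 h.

On the falling limb, Q drops from 198.6 to 121.6 m³/s between t = 5 h and t = 7 h (Δt = 2 h).
k = −Δt / ln(Q₂/Q₁) = −2 / ln(121.6/198.6) = 4.08 h.

k ≈ 4.08 h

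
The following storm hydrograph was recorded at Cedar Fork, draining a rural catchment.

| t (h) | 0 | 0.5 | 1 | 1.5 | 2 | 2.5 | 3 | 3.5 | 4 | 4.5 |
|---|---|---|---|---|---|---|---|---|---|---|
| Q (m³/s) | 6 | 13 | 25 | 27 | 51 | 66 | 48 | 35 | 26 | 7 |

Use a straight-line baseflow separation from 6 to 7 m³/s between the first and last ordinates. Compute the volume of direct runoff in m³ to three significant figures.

V ≈ 4.30 × 10^5 m³

Direct-runoff ordinates (Q − Q_b): 0.00, 6.89, 18.78, 20.67, 44.56, 59.44, 41.33, 28.22, 19.11, 0.00 m³/s.
ΣQ_DR = 239.0 m³/s.
With Δt = 0.5 h = 1800 s, V = ΣQ_DR · Δt = 239.0 × 1800 = 4.30 × 10^5 m³.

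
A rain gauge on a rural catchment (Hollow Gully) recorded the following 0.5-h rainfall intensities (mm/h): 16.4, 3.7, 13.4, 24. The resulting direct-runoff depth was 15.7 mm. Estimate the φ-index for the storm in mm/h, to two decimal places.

φ ≈ 7.47 mm/h

Only the 3 blocks with intensity above φ contribute runoff: 16.4, 13.4, 24 mm/h.
Σ(I−φ)·Δt = d  ⇒  (16.4+13.4+24 − 3φ)·0.5 = 15.7
φ = (53.80 − 15.7/0.5) / 3 = 7.47 mm/h.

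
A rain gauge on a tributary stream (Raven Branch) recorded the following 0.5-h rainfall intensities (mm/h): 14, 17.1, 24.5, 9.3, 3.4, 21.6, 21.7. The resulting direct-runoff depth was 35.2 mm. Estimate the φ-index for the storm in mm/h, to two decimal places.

φ ≈ 6.30 mm/h

Only the 6 blocks with intensity above φ contribute runoff: 14, 17.1, 24.5, 9.3, 21.6, 21.7 mm/h.
Σ(I−φ)·Δt = d  ⇒  (14+17.1+24.5+9.3+21.6+21.7 − 6φ)·0.5 = 35.2
φ = (108.2 − 35.2/0.5) / 6 = 6.30 mm/h.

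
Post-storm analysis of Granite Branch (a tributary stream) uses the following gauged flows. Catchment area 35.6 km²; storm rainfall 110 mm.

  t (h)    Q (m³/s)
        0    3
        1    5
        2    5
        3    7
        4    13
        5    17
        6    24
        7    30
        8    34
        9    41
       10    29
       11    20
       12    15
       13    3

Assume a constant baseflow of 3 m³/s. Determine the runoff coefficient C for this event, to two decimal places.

C ≈ 0.19

ΣQ_DR = 204.0 m³/s; V = ΣQ_DR·Δt = 7.344 × 10^5 m³.
Runoff depth d = V / A = 20.63 mm.
C = d / P = 20.63 / 110 = 0.19.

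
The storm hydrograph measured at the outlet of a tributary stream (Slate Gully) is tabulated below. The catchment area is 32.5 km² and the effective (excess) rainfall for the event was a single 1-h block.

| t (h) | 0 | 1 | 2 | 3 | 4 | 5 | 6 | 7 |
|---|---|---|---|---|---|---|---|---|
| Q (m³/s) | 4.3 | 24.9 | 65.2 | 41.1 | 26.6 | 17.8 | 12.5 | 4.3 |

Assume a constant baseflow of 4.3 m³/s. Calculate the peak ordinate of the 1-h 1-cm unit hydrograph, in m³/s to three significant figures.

Direct runoff: 0.0, 20.6, 60.9, 36.8, 22.3, 13.5, 8.2, 0.0 m³/s; ΣQ_DR = 162.3 m³/s, peak = 60.9 m³/s.
Runoff depth d = ΣQ_DR·Δt / A = 162.3 × 3600 / (32.5 km²) = 17.98 mm.
The 1-cm UH is the DRH scaled by (10 mm)/d, so U_p = 60.9 × 10/17.98 = 33.9 m³/s.

U_p ≈ 33.9 m³/s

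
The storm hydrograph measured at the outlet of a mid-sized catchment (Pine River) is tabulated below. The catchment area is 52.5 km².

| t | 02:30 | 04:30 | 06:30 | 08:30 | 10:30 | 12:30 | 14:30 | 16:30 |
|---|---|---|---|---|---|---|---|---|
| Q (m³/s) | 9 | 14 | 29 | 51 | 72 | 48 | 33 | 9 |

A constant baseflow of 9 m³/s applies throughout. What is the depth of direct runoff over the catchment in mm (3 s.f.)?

d ≈ 26.5 mm

Direct runoff: 0.0, 5.0, 20.0, 42.0, 63.0, 39.0, 24.0, 0.0 m³/s; ΣQ_DR = 193.0 m³/s.
V = ΣQ_DR · Δt = 193.0 × 7200 s = 1.390 × 10^6 m³.
Over A = 52.5 km², depth = V / A = 26.5 mm.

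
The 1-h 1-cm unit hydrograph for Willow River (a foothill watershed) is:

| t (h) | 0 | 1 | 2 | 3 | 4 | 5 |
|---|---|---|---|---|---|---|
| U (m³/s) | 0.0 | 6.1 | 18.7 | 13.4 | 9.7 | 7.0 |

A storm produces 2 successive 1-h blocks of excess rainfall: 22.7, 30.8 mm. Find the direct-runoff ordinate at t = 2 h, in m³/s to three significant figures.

By discrete convolution, Q_j = Σ (P_i / 10 mm) · U_{j−i}.
At t = 2 h (j=2): Q = (22.7/10)·18.7 + (30.8/10)·6.1 = 61.2 m³/s.

Q ≈ 61.2 m³/s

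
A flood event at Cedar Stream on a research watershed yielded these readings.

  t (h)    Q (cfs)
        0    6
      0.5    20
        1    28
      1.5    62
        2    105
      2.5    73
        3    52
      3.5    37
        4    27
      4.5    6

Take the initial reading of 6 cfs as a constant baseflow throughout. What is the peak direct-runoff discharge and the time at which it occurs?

Q_p = 99.0 cfs at t = 2 h

Subtracting baseflow gives direct-runoff ordinates: 0.0, 14.0, 22.0, 56.0, 99.0, 67.0, 46.0, 31.0, 21.0, 0.0 cfs.
The maximum is 99.0 cfs, occurring at the reading for t = 2 h.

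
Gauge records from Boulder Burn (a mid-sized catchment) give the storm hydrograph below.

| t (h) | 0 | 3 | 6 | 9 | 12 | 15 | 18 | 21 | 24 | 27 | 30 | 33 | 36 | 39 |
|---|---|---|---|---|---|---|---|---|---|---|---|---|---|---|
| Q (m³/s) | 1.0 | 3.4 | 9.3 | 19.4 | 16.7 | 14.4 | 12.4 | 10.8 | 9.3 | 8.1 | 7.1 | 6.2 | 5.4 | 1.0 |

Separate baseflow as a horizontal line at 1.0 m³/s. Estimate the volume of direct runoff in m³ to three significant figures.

Direct-runoff ordinates (Q − Q_b): 0.0, 2.4, 8.3, 18.4, 15.7, 13.4, 11.4, 9.8, 8.3, 7.1, 6.1, 5.2, 4.4, 0.0 m³/s.
ΣQ_DR = 110.5 m³/s.
With Δt = 3 h = 10800 s, V = ΣQ_DR · Δt = 110.5 × 10800 = 1.19 × 10^6 m³.

V ≈ 1.19 × 10^6 m³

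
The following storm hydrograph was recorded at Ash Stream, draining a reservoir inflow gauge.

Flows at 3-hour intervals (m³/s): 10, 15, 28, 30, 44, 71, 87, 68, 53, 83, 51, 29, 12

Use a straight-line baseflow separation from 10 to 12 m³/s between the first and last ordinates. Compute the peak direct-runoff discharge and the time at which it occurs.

Q_p = 76.00 m³/s at t = 18 h

Subtracting baseflow gives direct-runoff ordinates: 0.00, 4.83, 17.67, 19.50, 33.33, 60.17, 76.00, 56.83, 41.67, 71.50, 39.33, 17.17, 0.00 m³/s.
The maximum is 76.00 m³/s, occurring at the reading for t = 18 h.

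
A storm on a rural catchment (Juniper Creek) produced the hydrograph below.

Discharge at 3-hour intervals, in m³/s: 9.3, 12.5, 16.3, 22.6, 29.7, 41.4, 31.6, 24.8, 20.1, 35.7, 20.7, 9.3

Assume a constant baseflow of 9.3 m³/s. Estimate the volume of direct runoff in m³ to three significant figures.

V ≈ 1.75 × 10^6 m³

Direct-runoff ordinates (Q − Q_b): 0.0, 3.2, 7.0, 13.3, 20.4, 32.1, 22.3, 15.5, 10.8, 26.4, 11.4, 0.0 m³/s.
ΣQ_DR = 162.4 m³/s.
With Δt = 3 h = 10800 s, V = ΣQ_DR · Δt = 162.4 × 10800 = 1.75 × 10^6 m³.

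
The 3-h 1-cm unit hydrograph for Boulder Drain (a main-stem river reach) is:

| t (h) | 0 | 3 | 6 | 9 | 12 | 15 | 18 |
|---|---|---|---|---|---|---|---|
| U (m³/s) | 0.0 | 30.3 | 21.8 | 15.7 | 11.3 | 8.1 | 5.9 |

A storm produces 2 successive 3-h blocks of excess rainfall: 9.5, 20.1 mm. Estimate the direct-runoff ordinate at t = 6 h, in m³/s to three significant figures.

Q ≈ 81.6 m³/s

By discrete convolution, Q_j = Σ (P_i / 10 mm) · U_{j−i}.
At t = 6 h (j=2): Q = (9.5/10)·21.8 + (20.1/10)·30.3 = 81.6 m³/s.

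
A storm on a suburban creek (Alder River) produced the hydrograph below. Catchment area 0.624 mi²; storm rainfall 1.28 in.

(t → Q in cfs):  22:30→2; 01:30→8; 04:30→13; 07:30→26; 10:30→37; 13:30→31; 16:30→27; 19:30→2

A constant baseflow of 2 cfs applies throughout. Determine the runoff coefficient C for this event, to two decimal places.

ΣQ_DR = 130.0 cfs; V = ΣQ_DR·Δt = 1.404 × 10^6 ft³.
Runoff depth d = V / A = 0.9685 in.
C = d / P = 0.9685 / 1.28 = 0.76.

C ≈ 0.76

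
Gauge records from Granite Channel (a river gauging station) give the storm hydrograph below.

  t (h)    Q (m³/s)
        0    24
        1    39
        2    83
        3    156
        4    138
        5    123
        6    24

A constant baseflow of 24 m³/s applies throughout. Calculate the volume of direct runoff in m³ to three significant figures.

Direct-runoff ordinates (Q − Q_b): 0.0, 15.0, 59.0, 132.0, 114.0, 99.0, 0.0 m³/s.
ΣQ_DR = 419.0 m³/s.
With Δt = 1 h = 3600 s, V = ΣQ_DR · Δt = 419.0 × 3600 = 1.51 × 10^6 m³.

V ≈ 1.51 × 10^6 m³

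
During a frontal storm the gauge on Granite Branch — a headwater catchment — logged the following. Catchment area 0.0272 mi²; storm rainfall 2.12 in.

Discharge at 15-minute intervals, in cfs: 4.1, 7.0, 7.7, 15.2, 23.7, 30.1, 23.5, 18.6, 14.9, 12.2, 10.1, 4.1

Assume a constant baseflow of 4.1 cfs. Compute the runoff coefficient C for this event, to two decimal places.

ΣQ_DR = 122.0 cfs; V = ΣQ_DR·Δt = 1.098 × 10^5 ft³.
Runoff depth d = V / A = 1.738 in.
C = d / P = 1.738 / 2.12 = 0.82.

C ≈ 0.82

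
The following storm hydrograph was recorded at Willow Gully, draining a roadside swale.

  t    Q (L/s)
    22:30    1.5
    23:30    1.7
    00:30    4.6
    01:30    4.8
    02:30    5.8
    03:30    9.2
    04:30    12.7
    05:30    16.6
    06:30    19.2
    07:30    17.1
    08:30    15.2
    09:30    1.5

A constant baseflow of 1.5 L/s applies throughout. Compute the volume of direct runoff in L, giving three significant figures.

Direct-runoff ordinates (Q − Q_b): 0.0, 0.2, 3.1, 3.3, 4.3, 7.7, 11.2, 15.1, 17.7, 15.6, 13.7, 0.0 L/s.
ΣQ_DR = 91.90 L/s.
With Δt = 1 h = 3600 s, V = ΣQ_DR · Δt = 91.90 × 3600 = 3.31 × 10^5 L.

V ≈ 3.31 × 10^5 L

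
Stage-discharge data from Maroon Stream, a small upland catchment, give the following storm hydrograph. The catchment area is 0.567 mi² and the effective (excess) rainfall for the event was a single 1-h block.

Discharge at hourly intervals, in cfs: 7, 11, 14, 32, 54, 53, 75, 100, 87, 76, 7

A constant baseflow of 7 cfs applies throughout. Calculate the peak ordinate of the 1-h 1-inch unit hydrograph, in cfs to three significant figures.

Direct runoff: 0.0, 4.0, 7.0, 25.0, 47.0, 46.0, 68.0, 93.0, 80.0, 69.0, 0.0 cfs; ΣQ_DR = 439.0 cfs, peak = 93.0 cfs.
Runoff depth d = ΣQ_DR·Δt / A = 439.0 × 3600 / (0.567 mi²) = 1.200 in.
The 1-inch UH is the DRH scaled by (1 in)/d, so U_p = 93.0 × 1/1.200 = 77.5 cfs.

U_p ≈ 77.5 cfs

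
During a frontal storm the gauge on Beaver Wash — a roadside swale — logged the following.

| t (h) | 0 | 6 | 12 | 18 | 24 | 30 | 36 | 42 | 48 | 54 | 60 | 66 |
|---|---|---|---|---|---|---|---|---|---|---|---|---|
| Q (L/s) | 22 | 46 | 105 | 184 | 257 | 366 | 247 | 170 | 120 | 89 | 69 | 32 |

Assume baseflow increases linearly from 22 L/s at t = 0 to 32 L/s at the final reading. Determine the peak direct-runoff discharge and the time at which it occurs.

Q_p = 339.45 L/s at t = 30 h

Subtracting baseflow gives direct-runoff ordinates: 0.00, 23.09, 81.18, 159.27, 231.36, 339.45, 219.55, 141.64, 90.73, 58.82, 37.91, 0.00 L/s.
The maximum is 339.45 L/s, occurring at the reading for t = 30 h.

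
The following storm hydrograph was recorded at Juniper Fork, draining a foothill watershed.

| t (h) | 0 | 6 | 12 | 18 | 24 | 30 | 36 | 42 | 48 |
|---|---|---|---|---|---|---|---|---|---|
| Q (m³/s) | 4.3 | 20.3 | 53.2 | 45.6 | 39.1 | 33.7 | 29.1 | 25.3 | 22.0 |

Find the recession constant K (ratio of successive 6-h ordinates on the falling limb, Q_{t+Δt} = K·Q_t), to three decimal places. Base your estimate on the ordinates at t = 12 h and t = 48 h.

K ≈ 0.863

Using the recession-limb readings at t = 12 h and t = 48 h: Q falls from 53.2 to 22.0 m³/s over 6 intervals.
K = (Q₂/Q₁)^(1/6) = (22.0/53.2)^(1/6) = 0.863.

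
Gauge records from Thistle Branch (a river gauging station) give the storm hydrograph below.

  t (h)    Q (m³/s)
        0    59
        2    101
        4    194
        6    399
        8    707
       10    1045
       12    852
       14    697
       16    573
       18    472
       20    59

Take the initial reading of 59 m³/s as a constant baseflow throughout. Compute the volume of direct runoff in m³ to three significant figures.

Direct-runoff ordinates (Q − Q_b): 0.0, 42.0, 135.0, 340.0, 648.0, 986.0, 793.0, 638.0, 514.0, 413.0, 0.0 m³/s.
ΣQ_DR = 4509 m³/s.
With Δt = 2 h = 7200 s, V = ΣQ_DR · Δt = 4509 × 7200 = 3.25 × 10^7 m³.

V ≈ 3.25 × 10^7 m³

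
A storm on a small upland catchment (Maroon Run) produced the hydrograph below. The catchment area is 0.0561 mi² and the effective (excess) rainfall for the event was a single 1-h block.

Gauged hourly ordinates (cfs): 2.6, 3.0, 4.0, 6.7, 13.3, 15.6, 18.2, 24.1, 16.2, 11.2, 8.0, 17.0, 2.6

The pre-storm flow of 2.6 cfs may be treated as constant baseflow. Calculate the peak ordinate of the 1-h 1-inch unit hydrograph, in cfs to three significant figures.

Direct runoff: 0.0, 0.4, 1.4, 4.1, 10.7, 13.0, 15.6, 21.5, 13.6, 8.6, 5.4, 14.4, 0.0 cfs; ΣQ_DR = 108.7 cfs, peak = 21.5 cfs.
Runoff depth d = ΣQ_DR·Δt / A = 108.7 × 3600 / (0.0561 mi²) = 3.002 in.
The 1-inch UH is the DRH scaled by (1 in)/d, so U_p = 21.5 × 1/3.002 = 7.16 cfs.

U_p ≈ 7.16 cfs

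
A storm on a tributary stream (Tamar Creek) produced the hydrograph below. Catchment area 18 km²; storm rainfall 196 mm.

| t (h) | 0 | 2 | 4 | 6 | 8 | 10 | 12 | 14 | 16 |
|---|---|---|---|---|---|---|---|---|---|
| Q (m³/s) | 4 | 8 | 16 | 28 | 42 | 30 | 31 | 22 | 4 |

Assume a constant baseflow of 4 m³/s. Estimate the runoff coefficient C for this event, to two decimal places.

C ≈ 0.30

ΣQ_DR = 149.0 m³/s; V = ΣQ_DR·Δt = 1.073 × 10^6 m³.
Runoff depth d = V / A = 59.60 mm.
C = d / P = 59.60 / 196 = 0.30.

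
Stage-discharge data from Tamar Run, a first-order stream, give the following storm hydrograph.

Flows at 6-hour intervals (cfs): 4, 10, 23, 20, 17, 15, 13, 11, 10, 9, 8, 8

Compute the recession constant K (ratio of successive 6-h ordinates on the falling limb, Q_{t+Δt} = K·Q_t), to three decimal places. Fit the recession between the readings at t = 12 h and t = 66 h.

Using the recession-limb readings at t = 12 h and t = 66 h: Q falls from 23 to 8 cfs over 9 intervals.
K = (Q₂/Q₁)^(1/9) = (8/23)^(1/9) = 0.889.

K ≈ 0.889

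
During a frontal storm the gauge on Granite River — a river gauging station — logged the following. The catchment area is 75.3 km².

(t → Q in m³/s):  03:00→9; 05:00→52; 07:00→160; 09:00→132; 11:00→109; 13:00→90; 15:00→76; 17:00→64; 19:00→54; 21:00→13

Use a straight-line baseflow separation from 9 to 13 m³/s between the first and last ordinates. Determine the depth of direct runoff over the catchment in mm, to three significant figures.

d ≈ 62.1 mm

Direct runoff: 0.00, 42.56, 150.11, 121.67, 98.22, 78.78, 64.33, 51.89, 41.44, 0.00 m³/s; ΣQ_DR = 649.0 m³/s.
V = ΣQ_DR · Δt = 649.0 × 7200 s = 4.673 × 10^6 m³.
Over A = 75.3 km², depth = V / A = 62.1 mm.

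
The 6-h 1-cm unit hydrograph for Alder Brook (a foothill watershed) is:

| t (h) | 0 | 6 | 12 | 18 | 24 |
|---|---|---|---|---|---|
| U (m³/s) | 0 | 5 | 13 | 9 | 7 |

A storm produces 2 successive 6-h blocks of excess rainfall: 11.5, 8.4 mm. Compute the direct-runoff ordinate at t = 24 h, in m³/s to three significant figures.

By discrete convolution, Q_j = Σ (P_i / 10 mm) · U_{j−i}.
At t = 24 h (j=4): Q = (11.5/10)·7 + (8.4/10)·9 = 15.6 m³/s.

Q ≈ 15.6 m³/s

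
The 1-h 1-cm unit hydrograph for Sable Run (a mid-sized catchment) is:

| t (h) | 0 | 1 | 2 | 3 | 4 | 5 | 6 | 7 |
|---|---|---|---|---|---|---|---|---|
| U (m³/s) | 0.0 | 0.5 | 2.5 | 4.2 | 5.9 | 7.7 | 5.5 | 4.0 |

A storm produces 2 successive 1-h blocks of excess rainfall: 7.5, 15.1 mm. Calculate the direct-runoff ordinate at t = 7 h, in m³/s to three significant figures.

Q ≈ 11.3 m³/s

By discrete convolution, Q_j = Σ (P_i / 10 mm) · U_{j−i}.
At t = 7 h (j=7): Q = (7.5/10)·4.0 + (15.1/10)·5.5 = 11.3 m³/s.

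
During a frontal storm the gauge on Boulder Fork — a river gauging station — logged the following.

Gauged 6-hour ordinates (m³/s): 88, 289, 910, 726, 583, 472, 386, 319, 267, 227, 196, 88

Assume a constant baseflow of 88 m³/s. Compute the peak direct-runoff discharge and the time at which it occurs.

Q_p = 822.0 m³/s at t = 12 h

Subtracting baseflow gives direct-runoff ordinates: 0.0, 201.0, 822.0, 638.0, 495.0, 384.0, 298.0, 231.0, 179.0, 139.0, 108.0, 0.0 m³/s.
The maximum is 822.0 m³/s, occurring at the reading for t = 12 h.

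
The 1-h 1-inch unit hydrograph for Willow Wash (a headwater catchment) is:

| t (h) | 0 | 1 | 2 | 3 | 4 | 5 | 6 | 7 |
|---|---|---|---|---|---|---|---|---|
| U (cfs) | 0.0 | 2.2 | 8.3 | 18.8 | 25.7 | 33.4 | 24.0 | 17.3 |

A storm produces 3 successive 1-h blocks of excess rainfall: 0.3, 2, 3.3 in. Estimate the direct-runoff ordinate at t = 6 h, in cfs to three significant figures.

Q ≈ 159 cfs

By discrete convolution, Q_j = Σ (P_i / 1 in) · U_{j−i}.
At t = 6 h (j=6): Q = (0.3/1)·24.0 + (2/1)·33.4 + (3.3/1)·25.7 = 159 cfs.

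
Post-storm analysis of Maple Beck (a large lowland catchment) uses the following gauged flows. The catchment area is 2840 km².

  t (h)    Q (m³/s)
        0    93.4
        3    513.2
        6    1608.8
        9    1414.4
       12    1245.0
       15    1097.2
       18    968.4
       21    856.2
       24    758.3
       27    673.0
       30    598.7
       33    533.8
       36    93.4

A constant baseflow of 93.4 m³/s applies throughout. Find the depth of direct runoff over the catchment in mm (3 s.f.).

d ≈ 35.1 mm

Direct runoff: 0.0, 419.8, 1515.4, 1321.0, 1151.6, 1003.8, 875.0, 762.8, 664.9, 579.6, 505.3, 440.4, 0.0 m³/s; ΣQ_DR = 9240 m³/s.
V = ΣQ_DR · Δt = 9240 × 10800 s = 9.979 × 10^7 m³.
Over A = 2840 km², depth = V / A = 35.1 mm.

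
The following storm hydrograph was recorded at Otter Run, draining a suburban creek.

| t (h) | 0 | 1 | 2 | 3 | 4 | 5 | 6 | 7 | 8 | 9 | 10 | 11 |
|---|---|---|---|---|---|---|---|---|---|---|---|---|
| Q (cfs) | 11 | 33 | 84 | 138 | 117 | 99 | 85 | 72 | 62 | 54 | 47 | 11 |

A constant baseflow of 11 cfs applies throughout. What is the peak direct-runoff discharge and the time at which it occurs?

Subtracting baseflow gives direct-runoff ordinates: 0.0, 22.0, 73.0, 127.0, 106.0, 88.0, 74.0, 61.0, 51.0, 43.0, 36.0, 0.0 cfs.
The maximum is 127.0 cfs, occurring at the reading for t = 3 h.

Q_p = 127.0 cfs at t = 3 h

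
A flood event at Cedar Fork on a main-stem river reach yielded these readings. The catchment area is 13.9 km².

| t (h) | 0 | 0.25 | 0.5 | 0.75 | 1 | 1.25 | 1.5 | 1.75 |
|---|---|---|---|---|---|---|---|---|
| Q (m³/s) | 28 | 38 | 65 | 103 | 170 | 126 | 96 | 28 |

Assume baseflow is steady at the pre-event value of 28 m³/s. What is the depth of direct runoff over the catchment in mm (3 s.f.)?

Direct runoff: 0.0, 10.0, 37.0, 75.0, 142.0, 98.0, 68.0, 0.0 m³/s; ΣQ_DR = 430.0 m³/s.
V = ΣQ_DR · Δt = 430.0 × 900 s = 3.870 × 10^5 m³.
Over A = 13.9 km², depth = V / A = 27.8 mm.

d ≈ 27.8 mm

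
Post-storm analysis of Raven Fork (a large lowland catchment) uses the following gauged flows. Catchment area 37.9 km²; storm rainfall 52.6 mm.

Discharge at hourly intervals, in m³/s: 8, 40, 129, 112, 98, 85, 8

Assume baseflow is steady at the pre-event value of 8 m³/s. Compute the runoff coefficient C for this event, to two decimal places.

ΣQ_DR = 424.0 m³/s; V = ΣQ_DR·Δt = 1.526 × 10^6 m³.
Runoff depth d = V / A = 40.27 mm.
C = d / P = 40.27 / 52.6 = 0.77.

C ≈ 0.77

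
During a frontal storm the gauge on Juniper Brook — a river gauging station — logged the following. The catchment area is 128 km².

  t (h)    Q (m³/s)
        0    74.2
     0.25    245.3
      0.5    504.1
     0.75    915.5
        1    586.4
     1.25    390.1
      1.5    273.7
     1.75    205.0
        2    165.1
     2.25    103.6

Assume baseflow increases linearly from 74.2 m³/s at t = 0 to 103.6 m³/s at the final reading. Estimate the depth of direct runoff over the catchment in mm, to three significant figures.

Direct runoff: 0.00, 167.83, 423.37, 831.50, 499.13, 299.57, 179.90, 107.93, 64.77, 0.00 m³/s; ΣQ_DR = 2574 m³/s.
V = ΣQ_DR · Δt = 2574 × 900 s = 2.317 × 10^6 m³.
Over A = 128 km², depth = V / A = 18.1 mm.

d ≈ 18.1 mm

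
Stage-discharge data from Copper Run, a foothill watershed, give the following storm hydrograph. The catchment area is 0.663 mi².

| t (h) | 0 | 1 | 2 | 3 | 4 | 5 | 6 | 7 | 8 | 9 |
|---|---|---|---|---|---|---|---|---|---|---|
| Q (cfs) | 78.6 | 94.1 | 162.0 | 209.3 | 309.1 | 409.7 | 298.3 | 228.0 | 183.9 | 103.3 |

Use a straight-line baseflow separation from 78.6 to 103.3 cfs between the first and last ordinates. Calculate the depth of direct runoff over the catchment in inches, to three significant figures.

Direct runoff: 0.00, 12.76, 77.91, 122.47, 219.52, 317.38, 203.23, 130.19, 83.34, 0.00 cfs; ΣQ_DR = 1167 cfs.
V = ΣQ_DR · Δt = 1167 × 3600 s = 4.200 × 10^6 ft³.
Over A = 0.663 mi², depth = V / A = 2.73 in.

d ≈ 2.73 in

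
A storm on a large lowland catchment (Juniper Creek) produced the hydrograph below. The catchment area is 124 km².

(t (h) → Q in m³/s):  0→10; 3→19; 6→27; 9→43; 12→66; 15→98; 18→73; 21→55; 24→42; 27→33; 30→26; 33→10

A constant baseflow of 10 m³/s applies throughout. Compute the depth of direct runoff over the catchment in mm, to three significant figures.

d ≈ 33.3 mm

Direct runoff: 0.0, 9.0, 17.0, 33.0, 56.0, 88.0, 63.0, 45.0, 32.0, 23.0, 16.0, 0.0 m³/s; ΣQ_DR = 382.0 m³/s.
V = ΣQ_DR · Δt = 382.0 × 10800 s = 4.126 × 10^6 m³.
Over A = 124 km², depth = V / A = 33.3 mm.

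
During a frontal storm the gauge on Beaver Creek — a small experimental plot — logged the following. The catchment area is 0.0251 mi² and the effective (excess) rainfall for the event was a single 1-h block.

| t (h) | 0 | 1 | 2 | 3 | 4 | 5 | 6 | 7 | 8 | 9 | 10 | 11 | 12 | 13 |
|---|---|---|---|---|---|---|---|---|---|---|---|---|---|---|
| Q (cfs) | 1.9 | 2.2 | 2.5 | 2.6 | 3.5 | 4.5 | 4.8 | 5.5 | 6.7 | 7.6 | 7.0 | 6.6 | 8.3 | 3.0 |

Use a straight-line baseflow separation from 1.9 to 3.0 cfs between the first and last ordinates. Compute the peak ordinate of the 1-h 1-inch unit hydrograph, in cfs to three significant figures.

Direct runoff: 0.00, 0.22, 0.43, 0.45, 1.26, 2.18, 2.39, 3.01, 4.12, 4.94, 4.25, 3.77, 5.38, 0.00 cfs; ΣQ_DR = 32.40 cfs, peak = 5.38 cfs.
Runoff depth d = ΣQ_DR·Δt / A = 32.40 × 3600 / (0.0251 mi²) = 2.000 in.
The 1-inch UH is the DRH scaled by (1 in)/d, so U_p = 5.38 × 1/2.000 = 2.69 cfs.

U_p ≈ 2.69 cfs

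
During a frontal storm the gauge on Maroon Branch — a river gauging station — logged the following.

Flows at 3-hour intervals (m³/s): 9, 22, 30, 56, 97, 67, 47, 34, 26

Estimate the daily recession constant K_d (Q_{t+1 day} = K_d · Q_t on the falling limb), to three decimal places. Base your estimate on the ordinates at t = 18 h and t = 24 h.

K_d ≈ 0.094

Between t = 18 h and t = 24 h the flow falls from 47 to 26 m³/s over 2×3 h = 6 h.
Per-interval ratio K = (26/47)^(1/2) = 0.7438; K_d = K^(24/3) = 0.094.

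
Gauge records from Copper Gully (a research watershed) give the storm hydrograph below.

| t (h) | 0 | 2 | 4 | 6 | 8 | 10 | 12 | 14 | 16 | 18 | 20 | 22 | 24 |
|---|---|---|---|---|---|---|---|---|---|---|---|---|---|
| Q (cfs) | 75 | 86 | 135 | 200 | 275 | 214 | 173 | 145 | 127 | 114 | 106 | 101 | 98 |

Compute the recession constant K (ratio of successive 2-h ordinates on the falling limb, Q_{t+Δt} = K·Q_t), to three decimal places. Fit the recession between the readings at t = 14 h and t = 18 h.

K ≈ 0.887

Using the recession-limb readings at t = 14 h and t = 18 h: Q falls from 145 to 114 cfs over 2 intervals.
K = (Q₂/Q₁)^(1/2) = (114/145)^(1/2) = 0.887.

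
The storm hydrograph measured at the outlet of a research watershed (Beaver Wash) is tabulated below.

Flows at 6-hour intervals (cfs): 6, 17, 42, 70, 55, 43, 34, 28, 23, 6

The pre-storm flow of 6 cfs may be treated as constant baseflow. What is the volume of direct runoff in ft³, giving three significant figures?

Direct-runoff ordinates (Q − Q_b): 0.0, 11.0, 36.0, 64.0, 49.0, 37.0, 28.0, 22.0, 17.0, 0.0 cfs.
ΣQ_DR = 264.0 cfs.
With Δt = 6 h = 21600 s, V = ΣQ_DR · Δt = 264.0 × 21600 = 5.70 × 10^6 ft³.

V ≈ 5.70 × 10^6 ft³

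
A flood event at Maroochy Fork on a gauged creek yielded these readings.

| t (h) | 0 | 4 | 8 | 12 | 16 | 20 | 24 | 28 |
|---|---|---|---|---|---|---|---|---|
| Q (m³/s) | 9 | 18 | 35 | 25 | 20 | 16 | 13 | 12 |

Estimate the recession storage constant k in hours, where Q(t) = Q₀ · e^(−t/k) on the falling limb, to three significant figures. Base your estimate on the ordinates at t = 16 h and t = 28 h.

k ≈ 23.5 h

On the falling limb, Q drops from 20 to 12 m³/s between t = 16 h and t = 28 h (Δt = 12 h).
k = −Δt / ln(Q₂/Q₁) = −12 / ln(12/20) = 23.5 h.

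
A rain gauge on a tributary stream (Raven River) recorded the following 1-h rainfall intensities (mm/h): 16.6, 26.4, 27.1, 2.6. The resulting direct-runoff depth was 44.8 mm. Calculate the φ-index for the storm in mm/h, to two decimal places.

Only the 3 blocks with intensity above φ contribute runoff: 16.6, 26.4, 27.1 mm/h.
Σ(I−φ)·Δt = d  ⇒  (16.6+26.4+27.1 − 3φ)·1 = 44.8
φ = (70.10 − 44.8/1) / 3 = 8.43 mm/h.

φ ≈ 8.43 mm/h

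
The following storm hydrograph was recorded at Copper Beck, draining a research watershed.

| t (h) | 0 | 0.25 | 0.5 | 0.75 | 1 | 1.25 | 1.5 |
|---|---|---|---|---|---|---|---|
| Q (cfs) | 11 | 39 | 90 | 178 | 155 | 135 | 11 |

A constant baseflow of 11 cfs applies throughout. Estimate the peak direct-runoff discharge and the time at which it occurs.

Q_p = 167.0 cfs at t = 0.75 h

Subtracting baseflow gives direct-runoff ordinates: 0.0, 28.0, 79.0, 167.0, 144.0, 124.0, 0.0 cfs.
The maximum is 167.0 cfs, occurring at the reading for t = 0.75 h.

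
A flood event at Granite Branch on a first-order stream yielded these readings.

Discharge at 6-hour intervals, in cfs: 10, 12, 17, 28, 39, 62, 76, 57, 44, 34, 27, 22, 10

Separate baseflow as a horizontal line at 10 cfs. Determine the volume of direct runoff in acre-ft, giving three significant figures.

Direct-runoff ordinates (Q − Q_b): 0.0, 2.0, 7.0, 18.0, 29.0, 52.0, 66.0, 47.0, 34.0, 24.0, 17.0, 12.0, 0.0 cfs.
ΣQ_DR = 308.0 cfs.
With Δt = 6 h = 21600 s, V = ΣQ_DR · Δt = 308.0 × 21600 = 6.65 × 10^6 ft³ = 153 acre-ft.

V ≈ 153 acre-ft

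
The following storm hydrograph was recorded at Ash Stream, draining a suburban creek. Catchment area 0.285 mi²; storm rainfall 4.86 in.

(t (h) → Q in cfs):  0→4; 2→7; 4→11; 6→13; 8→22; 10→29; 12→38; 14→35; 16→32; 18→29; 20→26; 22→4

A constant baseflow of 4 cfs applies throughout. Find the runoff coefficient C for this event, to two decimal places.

C ≈ 0.45

ΣQ_DR = 202.0 cfs; V = ΣQ_DR·Δt = 1.454 × 10^6 ft³.
Runoff depth d = V / A = 2.197 in.
C = d / P = 2.197 / 4.86 = 0.45.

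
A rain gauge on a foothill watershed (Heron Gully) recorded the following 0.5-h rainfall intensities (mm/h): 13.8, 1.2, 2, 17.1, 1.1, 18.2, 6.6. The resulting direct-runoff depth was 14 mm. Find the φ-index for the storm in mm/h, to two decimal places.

Only the 3 blocks with intensity above φ contribute runoff: 13.8, 17.1, 18.2 mm/h.
Σ(I−φ)·Δt = d  ⇒  (13.8+17.1+18.2 − 3φ)·0.5 = 14
φ = (49.10 − 14/0.5) / 3 = 7.03 mm/h.

φ ≈ 7.03 mm/h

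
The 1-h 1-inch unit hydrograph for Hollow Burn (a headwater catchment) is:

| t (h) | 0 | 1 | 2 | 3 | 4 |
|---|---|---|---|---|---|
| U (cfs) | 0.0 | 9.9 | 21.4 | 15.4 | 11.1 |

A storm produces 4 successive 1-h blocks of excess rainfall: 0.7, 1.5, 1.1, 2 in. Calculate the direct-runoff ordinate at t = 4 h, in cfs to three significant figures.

Q ≈ 74.2 cfs

By discrete convolution, Q_j = Σ (P_i / 1 in) · U_{j−i}.
At t = 4 h (j=4): Q = (0.7/1)·11.1 + (1.5/1)·15.4 + (1.1/1)·21.4 + (2/1)·9.9 = 74.2 cfs.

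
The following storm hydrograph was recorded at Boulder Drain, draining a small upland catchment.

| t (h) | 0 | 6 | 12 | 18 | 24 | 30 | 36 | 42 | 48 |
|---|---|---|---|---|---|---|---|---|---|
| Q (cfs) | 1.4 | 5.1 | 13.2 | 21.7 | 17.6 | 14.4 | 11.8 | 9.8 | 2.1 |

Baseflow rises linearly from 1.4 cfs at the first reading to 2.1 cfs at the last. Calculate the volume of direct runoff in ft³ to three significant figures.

Direct-runoff ordinates (Q − Q_b): 0.00, 3.61, 11.62, 20.04, 15.85, 12.56, 9.88, 7.79, 0.00 cfs.
ΣQ_DR = 81.35 cfs.
With Δt = 6 h = 21600 s, V = ΣQ_DR · Δt = 81.35 × 21600 = 1.76 × 10^6 ft³.

V ≈ 1.76 × 10^6 ft³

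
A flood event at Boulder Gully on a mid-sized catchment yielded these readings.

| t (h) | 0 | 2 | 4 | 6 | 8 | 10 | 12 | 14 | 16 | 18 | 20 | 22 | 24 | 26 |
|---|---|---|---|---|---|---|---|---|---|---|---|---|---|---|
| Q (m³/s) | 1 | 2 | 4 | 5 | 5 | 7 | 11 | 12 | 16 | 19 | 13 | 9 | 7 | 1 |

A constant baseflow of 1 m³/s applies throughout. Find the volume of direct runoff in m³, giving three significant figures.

Direct-runoff ordinates (Q − Q_b): 0.0, 1.0, 3.0, 4.0, 4.0, 6.0, 10.0, 11.0, 15.0, 18.0, 12.0, 8.0, 6.0, 0.0 m³/s.
ΣQ_DR = 98.00 m³/s.
With Δt = 2 h = 7200 s, V = ΣQ_DR · Δt = 98.00 × 7200 = 7.06 × 10^5 m³.

V ≈ 7.06 × 10^5 m³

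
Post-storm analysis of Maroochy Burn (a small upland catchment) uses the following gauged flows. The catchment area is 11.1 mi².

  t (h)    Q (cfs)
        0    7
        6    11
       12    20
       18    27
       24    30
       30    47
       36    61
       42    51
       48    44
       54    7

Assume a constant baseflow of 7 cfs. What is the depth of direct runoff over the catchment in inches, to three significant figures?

Direct runoff: 0.0, 4.0, 13.0, 20.0, 23.0, 40.0, 54.0, 44.0, 37.0, 0.0 cfs; ΣQ_DR = 235.0 cfs.
V = ΣQ_DR · Δt = 235.0 × 21600 s = 5.076 × 10^6 ft³.
Over A = 11.1 mi², depth = V / A = 0.197 in.

d ≈ 0.197 in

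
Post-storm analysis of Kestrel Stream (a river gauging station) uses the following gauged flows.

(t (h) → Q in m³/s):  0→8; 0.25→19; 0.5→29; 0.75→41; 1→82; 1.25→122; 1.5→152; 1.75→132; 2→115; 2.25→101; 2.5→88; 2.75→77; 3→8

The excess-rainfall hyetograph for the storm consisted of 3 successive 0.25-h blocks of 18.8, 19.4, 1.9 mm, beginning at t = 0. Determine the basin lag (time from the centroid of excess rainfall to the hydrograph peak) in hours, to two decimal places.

t_L ≈ 1.23 h

Centroid of excess rainfall: t_c = Σ P_i·t̄_i / ΣP_i = 0.2696 h (block centres at 0.125, 0.375, 0.625 h).
Hydrograph peak occurs at t = 1.5 h, so basin lag t_L = 1.5 − 0.2696 = 1.23 h.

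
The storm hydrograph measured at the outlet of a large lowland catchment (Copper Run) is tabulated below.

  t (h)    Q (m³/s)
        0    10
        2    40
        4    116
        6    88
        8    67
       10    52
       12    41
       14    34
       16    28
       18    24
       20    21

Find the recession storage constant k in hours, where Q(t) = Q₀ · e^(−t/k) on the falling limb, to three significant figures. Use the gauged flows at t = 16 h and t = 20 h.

k ≈ 13.9 h

On the falling limb, Q drops from 28 to 21 m³/s between t = 16 h and t = 20 h (Δt = 4 h).
k = −Δt / ln(Q₂/Q₁) = −4 / ln(21/28) = 13.9 h.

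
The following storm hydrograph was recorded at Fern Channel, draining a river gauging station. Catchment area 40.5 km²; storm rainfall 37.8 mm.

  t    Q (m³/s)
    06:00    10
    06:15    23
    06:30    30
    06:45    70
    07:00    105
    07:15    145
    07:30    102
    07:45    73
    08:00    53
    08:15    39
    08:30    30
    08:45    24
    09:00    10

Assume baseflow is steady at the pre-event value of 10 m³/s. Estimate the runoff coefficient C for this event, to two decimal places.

C ≈ 0.34

ΣQ_DR = 584.0 m³/s; V = ΣQ_DR·Δt = 5.256 × 10^5 m³.
Runoff depth d = V / A = 12.98 mm.
C = d / P = 12.98 / 37.8 = 0.34.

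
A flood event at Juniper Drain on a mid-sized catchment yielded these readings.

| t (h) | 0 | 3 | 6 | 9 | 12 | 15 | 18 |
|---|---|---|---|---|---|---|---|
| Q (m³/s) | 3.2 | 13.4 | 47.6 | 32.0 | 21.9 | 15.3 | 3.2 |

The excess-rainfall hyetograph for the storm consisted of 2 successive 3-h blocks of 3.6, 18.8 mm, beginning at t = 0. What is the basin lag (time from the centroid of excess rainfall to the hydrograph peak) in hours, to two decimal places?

t_L ≈ 1.98 h

Centroid of excess rainfall: t_c = Σ P_i·t̄_i / ΣP_i = 4.0179 h (block centres at 1.5, 4.5 h).
Hydrograph peak occurs at t = 6 h, so basin lag t_L = 6 − 4.0179 = 1.98 h.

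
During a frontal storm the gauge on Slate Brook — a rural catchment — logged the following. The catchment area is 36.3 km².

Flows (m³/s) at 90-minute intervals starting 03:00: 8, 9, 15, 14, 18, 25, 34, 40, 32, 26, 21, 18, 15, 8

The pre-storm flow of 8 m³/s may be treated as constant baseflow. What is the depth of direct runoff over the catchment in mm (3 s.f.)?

Direct runoff: 0.0, 1.0, 7.0, 6.0, 10.0, 17.0, 26.0, 32.0, 24.0, 18.0, 13.0, 10.0, 7.0, 0.0 m³/s; ΣQ_DR = 171.0 m³/s.
V = ΣQ_DR · Δt = 171.0 × 5400 s = 9.234 × 10^5 m³.
Over A = 36.3 km², depth = V / A = 25.4 mm.

d ≈ 25.4 mm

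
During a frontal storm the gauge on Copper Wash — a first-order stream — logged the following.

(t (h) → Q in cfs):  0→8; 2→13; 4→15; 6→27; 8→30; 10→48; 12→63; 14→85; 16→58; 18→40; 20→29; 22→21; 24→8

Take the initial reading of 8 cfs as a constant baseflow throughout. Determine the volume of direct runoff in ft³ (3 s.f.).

V ≈ 2.46 × 10^6 ft³

Direct-runoff ordinates (Q − Q_b): 0.0, 5.0, 7.0, 19.0, 22.0, 40.0, 55.0, 77.0, 50.0, 32.0, 21.0, 13.0, 0.0 cfs.
ΣQ_DR = 341.0 cfs.
With Δt = 2 h = 7200 s, V = ΣQ_DR · Δt = 341.0 × 7200 = 2.46 × 10^6 ft³.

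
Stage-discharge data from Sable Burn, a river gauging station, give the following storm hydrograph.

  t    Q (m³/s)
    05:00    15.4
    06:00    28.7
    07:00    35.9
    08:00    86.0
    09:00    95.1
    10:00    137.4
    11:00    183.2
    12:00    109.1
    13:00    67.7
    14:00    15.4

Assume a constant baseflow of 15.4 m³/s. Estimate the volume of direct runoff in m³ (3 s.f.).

V ≈ 2.23 × 10^6 m³

Direct-runoff ordinates (Q − Q_b): 0.0, 13.3, 20.5, 70.6, 79.7, 122.0, 167.8, 93.7, 52.3, 0.0 m³/s.
ΣQ_DR = 619.9 m³/s.
With Δt = 1 h = 3600 s, V = ΣQ_DR · Δt = 619.9 × 3600 = 2.23 × 10^6 m³.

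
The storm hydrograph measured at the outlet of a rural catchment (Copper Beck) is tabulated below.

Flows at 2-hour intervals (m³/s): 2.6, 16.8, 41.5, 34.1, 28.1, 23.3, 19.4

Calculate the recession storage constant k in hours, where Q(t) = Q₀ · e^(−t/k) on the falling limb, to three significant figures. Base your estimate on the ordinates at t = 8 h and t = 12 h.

On the falling limb, Q drops from 28.1 to 19.4 m³/s between t = 8 h and t = 12 h (Δt = 4 h).
k = −Δt / ln(Q₂/Q₁) = −4 / ln(19.4/28.1) = 10.8 h.

k ≈ 10.8 h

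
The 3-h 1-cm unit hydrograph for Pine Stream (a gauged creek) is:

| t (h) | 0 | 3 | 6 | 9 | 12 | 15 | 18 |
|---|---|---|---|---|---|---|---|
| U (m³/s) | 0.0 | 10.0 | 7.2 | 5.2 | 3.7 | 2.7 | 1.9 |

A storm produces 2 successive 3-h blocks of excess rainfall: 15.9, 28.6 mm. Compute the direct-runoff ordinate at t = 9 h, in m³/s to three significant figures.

Q ≈ 28.9 m³/s

By discrete convolution, Q_j = Σ (P_i / 10 mm) · U_{j−i}.
At t = 9 h (j=3): Q = (15.9/10)·5.2 + (28.6/10)·7.2 = 28.9 m³/s.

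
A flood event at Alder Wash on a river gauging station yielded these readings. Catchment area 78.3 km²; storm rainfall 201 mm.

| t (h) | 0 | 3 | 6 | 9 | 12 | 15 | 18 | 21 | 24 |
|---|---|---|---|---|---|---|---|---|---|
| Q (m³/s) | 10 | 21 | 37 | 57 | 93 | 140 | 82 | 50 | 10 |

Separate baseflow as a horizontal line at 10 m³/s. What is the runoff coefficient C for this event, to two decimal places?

C ≈ 0.28

ΣQ_DR = 410.0 m³/s; V = ΣQ_DR·Δt = 4.428 × 10^6 m³.
Runoff depth d = V / A = 56.55 mm.
C = d / P = 56.55 / 201 = 0.28.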